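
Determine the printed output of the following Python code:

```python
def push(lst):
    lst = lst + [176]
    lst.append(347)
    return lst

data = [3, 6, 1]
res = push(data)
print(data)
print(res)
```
[3, 6, 1]
[3, 6, 1, 176, 347]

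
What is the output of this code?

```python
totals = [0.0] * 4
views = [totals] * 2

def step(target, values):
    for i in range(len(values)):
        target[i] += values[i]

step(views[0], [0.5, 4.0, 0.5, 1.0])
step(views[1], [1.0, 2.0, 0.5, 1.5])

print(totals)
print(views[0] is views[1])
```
[1.5, 6.0, 1.0, 2.5]
True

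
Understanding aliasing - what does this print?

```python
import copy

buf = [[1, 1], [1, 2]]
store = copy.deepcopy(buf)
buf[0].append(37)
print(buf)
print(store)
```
[[1, 1, 37], [1, 2]]
[[1, 1], [1, 2]]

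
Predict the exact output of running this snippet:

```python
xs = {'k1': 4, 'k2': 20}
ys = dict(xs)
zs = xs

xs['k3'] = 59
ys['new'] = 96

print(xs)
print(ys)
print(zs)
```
{'k1': 4, 'k2': 20, 'k3': 59}
{'k1': 4, 'k2': 20, 'new': 96}
{'k1': 4, 'k2': 20, 'k3': 59}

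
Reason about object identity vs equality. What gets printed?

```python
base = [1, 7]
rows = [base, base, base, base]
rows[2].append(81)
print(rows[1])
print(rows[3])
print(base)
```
[1, 7, 81]
[1, 7, 81]
[1, 7, 81]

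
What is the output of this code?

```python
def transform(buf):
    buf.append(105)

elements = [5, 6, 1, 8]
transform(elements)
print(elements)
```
[5, 6, 1, 8, 105]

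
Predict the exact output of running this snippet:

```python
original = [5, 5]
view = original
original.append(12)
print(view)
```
[5, 5, 12]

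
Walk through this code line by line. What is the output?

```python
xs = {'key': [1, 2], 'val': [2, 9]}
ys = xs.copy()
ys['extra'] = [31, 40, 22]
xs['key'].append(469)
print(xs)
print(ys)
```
{'key': [1, 2, 469], 'val': [2, 9]}
{'key': [1, 2, 469], 'val': [2, 9], 'extra': [31, 40, 22]}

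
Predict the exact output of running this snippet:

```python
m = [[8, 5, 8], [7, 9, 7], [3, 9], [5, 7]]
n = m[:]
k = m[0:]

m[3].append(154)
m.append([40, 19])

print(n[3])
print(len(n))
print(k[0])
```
[5, 7, 154]
4
[8, 5, 8]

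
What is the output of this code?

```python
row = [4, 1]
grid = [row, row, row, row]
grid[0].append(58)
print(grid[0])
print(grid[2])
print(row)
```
[4, 1, 58]
[4, 1, 58]
[4, 1, 58]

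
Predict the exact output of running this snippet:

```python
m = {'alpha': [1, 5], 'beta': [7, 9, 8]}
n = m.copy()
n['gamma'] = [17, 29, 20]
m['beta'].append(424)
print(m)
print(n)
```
{'alpha': [1, 5], 'beta': [7, 9, 8, 424]}
{'alpha': [1, 5], 'beta': [7, 9, 8, 424], 'gamma': [17, 29, 20]}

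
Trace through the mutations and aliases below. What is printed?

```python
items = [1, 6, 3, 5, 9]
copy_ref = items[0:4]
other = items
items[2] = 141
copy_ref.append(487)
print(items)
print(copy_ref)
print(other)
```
[1, 6, 141, 5, 9]
[1, 6, 3, 5, 487]
[1, 6, 141, 5, 9]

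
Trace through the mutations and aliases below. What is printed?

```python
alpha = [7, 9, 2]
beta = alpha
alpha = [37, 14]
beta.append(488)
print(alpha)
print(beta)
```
[37, 14]
[7, 9, 2, 488]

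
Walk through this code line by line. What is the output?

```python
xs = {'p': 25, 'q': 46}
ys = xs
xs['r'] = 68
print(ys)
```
{'p': 25, 'q': 46, 'r': 68}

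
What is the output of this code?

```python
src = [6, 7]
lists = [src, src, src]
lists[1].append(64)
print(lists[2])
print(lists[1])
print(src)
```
[6, 7, 64]
[6, 7, 64]
[6, 7, 64]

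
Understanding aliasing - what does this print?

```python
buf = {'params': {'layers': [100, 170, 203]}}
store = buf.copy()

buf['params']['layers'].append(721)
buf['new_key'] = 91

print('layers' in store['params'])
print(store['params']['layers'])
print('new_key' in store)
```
True
[100, 170, 203, 721]
False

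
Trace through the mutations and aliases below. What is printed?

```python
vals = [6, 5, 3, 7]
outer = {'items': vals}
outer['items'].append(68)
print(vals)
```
[6, 5, 3, 7, 68]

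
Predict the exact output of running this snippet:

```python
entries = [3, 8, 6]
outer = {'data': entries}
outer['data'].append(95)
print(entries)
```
[3, 8, 6, 95]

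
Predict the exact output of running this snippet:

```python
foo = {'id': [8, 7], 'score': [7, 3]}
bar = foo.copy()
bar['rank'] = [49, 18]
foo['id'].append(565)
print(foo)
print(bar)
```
{'id': [8, 7, 565], 'score': [7, 3]}
{'id': [8, 7, 565], 'score': [7, 3], 'rank': [49, 18]}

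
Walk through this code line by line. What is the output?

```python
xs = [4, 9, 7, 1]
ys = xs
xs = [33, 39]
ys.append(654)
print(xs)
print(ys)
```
[33, 39]
[4, 9, 7, 1, 654]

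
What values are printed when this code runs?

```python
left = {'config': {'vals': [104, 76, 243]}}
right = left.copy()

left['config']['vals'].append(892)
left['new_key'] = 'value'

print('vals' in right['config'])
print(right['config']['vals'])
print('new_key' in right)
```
True
[104, 76, 243, 892]
False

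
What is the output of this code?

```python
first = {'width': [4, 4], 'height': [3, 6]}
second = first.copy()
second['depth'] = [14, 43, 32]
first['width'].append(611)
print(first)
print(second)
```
{'width': [4, 4, 611], 'height': [3, 6]}
{'width': [4, 4, 611], 'height': [3, 6], 'depth': [14, 43, 32]}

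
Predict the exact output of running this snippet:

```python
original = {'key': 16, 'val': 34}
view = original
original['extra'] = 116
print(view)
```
{'key': 16, 'val': 34, 'extra': 116}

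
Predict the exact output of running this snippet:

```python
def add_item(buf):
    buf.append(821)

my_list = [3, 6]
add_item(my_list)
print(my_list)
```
[3, 6, 821]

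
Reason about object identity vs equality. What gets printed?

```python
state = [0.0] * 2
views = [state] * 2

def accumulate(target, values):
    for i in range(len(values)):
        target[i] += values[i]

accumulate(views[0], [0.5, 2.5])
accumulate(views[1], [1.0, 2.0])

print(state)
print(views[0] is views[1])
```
[1.5, 4.5]
True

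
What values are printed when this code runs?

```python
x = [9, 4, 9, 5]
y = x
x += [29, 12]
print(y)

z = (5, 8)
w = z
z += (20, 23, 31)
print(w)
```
[9, 4, 9, 5, 29, 12]
(5, 8)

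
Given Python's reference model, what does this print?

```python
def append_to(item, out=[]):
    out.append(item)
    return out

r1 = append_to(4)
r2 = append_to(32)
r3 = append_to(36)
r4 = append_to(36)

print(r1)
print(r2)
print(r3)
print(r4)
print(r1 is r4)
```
[4, 32, 36, 36]
[4, 32, 36, 36]
[4, 32, 36, 36]
[4, 32, 36, 36]
True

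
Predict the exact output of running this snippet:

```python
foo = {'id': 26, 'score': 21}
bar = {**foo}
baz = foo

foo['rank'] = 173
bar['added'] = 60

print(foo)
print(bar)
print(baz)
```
{'id': 26, 'score': 21, 'rank': 173}
{'id': 26, 'score': 21, 'added': 60}
{'id': 26, 'score': 21, 'rank': 173}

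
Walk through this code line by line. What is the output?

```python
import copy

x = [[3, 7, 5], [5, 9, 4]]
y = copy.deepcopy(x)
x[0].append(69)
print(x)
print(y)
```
[[3, 7, 5, 69], [5, 9, 4]]
[[3, 7, 5], [5, 9, 4]]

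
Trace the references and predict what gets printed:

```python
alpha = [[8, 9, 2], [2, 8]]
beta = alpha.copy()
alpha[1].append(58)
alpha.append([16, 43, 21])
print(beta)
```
[[8, 9, 2], [2, 8, 58]]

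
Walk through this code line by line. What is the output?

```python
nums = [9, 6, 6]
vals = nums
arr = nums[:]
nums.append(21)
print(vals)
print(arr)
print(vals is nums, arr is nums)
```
[9, 6, 6, 21]
[9, 6, 6]
True False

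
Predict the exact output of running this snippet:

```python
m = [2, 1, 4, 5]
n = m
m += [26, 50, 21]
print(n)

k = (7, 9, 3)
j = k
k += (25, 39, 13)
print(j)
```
[2, 1, 4, 5, 26, 50, 21]
(7, 9, 3)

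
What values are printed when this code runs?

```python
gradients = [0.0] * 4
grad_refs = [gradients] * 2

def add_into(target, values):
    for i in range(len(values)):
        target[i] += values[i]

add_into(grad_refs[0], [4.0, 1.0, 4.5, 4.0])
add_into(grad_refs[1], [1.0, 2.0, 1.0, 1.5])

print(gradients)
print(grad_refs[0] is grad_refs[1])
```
[5.0, 3.0, 5.5, 5.5]
True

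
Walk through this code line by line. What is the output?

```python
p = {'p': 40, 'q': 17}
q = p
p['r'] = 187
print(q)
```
{'p': 40, 'q': 17, 'r': 187}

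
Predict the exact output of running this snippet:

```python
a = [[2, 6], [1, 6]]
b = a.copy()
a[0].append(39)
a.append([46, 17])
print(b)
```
[[2, 6, 39], [1, 6]]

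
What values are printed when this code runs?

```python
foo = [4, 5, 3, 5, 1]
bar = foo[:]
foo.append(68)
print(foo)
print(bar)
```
[4, 5, 3, 5, 1, 68]
[4, 5, 3, 5, 1]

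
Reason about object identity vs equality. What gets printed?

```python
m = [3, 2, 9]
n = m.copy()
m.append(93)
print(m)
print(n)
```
[3, 2, 9, 93]
[3, 2, 9]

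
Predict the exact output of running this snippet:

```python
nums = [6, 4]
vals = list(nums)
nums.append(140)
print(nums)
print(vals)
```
[6, 4, 140]
[6, 4]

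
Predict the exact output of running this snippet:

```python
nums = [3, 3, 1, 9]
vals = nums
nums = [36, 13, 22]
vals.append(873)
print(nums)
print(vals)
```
[36, 13, 22]
[3, 3, 1, 9, 873]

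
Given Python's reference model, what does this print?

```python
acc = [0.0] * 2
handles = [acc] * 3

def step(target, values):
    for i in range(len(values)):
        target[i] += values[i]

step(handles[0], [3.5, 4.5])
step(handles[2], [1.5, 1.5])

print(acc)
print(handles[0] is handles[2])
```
[5.0, 6.0]
True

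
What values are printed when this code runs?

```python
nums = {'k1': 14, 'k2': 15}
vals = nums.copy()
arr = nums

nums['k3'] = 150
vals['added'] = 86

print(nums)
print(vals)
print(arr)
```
{'k1': 14, 'k2': 15, 'k3': 150}
{'k1': 14, 'k2': 15, 'added': 86}
{'k1': 14, 'k2': 15, 'k3': 150}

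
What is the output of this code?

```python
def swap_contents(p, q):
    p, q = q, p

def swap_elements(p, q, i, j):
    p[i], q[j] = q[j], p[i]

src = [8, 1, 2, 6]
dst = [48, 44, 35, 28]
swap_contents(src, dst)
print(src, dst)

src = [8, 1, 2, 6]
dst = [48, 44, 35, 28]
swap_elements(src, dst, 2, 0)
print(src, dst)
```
[8, 1, 2, 6] [48, 44, 35, 28]
[8, 1, 48, 6] [2, 44, 35, 28]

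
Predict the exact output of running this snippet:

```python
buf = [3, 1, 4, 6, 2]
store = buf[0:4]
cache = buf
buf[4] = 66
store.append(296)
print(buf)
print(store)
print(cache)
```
[3, 1, 4, 6, 66]
[3, 1, 4, 6, 296]
[3, 1, 4, 6, 66]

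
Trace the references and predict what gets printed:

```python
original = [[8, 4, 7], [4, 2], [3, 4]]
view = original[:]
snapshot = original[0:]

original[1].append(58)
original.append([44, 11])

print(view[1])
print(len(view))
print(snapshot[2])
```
[4, 2, 58]
3
[3, 4]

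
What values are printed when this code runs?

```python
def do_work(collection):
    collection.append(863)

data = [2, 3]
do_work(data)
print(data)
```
[2, 3, 863]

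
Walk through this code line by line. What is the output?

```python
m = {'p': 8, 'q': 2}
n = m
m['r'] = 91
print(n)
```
{'p': 8, 'q': 2, 'r': 91}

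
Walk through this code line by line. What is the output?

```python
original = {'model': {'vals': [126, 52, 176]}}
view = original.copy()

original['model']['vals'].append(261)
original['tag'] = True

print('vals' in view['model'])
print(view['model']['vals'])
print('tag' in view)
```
True
[126, 52, 176, 261]
False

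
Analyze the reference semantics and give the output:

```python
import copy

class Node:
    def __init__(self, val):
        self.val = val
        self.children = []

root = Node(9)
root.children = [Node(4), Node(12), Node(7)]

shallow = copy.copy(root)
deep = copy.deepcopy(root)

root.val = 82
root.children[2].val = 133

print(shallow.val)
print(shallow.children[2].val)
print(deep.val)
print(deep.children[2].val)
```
9
133
9
7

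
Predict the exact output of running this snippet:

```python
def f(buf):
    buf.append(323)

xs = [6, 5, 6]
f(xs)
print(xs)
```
[6, 5, 6, 323]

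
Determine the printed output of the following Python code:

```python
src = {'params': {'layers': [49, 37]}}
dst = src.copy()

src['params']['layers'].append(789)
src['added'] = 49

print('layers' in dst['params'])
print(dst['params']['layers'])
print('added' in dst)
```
True
[49, 37, 789]
False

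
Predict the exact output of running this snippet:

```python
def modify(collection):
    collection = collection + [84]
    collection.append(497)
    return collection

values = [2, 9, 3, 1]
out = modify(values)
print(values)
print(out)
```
[2, 9, 3, 1]
[2, 9, 3, 1, 84, 497]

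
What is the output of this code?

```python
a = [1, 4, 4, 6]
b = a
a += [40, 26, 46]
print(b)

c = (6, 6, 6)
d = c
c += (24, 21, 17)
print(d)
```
[1, 4, 4, 6, 40, 26, 46]
(6, 6, 6)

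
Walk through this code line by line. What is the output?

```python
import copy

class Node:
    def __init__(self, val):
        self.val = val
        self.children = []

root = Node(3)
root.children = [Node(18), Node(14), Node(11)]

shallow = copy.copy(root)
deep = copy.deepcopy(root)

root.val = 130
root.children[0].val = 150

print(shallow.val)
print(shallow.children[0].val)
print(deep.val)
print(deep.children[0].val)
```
3
150
3
18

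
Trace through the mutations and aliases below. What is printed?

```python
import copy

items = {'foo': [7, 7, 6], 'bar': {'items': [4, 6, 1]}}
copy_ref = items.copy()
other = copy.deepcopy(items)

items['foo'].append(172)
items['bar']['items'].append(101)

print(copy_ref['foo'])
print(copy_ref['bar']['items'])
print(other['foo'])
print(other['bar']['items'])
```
[7, 7, 6, 172]
[4, 6, 1, 101]
[7, 7, 6]
[4, 6, 1]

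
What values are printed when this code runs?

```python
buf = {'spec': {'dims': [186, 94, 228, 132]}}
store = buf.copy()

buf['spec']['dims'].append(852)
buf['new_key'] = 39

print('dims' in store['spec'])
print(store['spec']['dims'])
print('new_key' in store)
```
True
[186, 94, 228, 132, 852]
False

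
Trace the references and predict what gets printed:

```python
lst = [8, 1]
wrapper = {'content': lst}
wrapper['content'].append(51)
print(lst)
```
[8, 1, 51]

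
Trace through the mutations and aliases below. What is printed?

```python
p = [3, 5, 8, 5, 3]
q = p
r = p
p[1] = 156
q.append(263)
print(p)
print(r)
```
[3, 156, 8, 5, 3, 263]
[3, 156, 8, 5, 3, 263]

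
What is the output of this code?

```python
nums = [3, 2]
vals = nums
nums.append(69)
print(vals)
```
[3, 2, 69]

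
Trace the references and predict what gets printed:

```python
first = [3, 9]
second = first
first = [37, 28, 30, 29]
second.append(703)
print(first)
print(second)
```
[37, 28, 30, 29]
[3, 9, 703]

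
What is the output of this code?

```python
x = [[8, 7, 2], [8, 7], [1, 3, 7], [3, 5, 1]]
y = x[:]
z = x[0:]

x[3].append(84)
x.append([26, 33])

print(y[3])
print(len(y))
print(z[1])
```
[3, 5, 1, 84]
4
[8, 7]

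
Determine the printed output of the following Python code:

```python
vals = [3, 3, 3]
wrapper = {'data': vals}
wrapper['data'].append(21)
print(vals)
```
[3, 3, 3, 21]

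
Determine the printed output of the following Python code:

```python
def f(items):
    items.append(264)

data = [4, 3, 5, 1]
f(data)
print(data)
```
[4, 3, 5, 1, 264]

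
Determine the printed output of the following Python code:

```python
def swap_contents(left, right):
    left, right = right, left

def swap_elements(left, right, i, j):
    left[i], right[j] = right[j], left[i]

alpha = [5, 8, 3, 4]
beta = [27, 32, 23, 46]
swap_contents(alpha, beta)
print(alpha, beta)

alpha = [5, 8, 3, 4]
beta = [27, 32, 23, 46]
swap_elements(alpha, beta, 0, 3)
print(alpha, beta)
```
[5, 8, 3, 4] [27, 32, 23, 46]
[46, 8, 3, 4] [27, 32, 23, 5]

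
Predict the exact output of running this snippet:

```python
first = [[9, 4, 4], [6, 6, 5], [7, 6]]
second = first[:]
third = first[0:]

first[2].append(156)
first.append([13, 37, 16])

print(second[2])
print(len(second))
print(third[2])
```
[7, 6, 156]
3
[7, 6, 156]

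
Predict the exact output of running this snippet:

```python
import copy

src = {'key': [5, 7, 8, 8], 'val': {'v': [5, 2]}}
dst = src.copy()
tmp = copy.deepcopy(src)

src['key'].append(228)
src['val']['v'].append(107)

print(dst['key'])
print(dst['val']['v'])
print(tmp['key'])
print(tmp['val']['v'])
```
[5, 7, 8, 8, 228]
[5, 2, 107]
[5, 7, 8, 8]
[5, 2]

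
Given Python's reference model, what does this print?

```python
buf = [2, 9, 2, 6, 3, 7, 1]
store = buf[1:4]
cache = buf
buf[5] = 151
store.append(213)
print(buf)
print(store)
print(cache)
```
[2, 9, 2, 6, 3, 151, 1]
[9, 2, 6, 213]
[2, 9, 2, 6, 3, 151, 1]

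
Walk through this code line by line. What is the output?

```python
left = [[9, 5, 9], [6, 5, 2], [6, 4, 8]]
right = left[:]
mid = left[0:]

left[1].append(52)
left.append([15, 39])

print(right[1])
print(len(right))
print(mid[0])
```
[6, 5, 2, 52]
3
[9, 5, 9]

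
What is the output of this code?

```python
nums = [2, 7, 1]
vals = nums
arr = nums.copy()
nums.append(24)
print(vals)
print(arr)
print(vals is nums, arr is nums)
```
[2, 7, 1, 24]
[2, 7, 1]
True False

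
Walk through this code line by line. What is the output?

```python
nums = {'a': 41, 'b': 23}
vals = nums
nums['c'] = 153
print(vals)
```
{'a': 41, 'b': 23, 'c': 153}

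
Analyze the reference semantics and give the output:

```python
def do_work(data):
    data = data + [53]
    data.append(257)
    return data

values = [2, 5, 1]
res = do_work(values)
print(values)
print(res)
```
[2, 5, 1]
[2, 5, 1, 53, 257]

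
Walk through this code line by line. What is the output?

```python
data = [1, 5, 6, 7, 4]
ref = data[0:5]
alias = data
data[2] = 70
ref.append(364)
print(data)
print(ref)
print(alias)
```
[1, 5, 70, 7, 4]
[1, 5, 6, 7, 4, 364]
[1, 5, 70, 7, 4]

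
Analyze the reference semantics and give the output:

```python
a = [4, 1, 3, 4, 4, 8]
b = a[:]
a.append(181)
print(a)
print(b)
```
[4, 1, 3, 4, 4, 8, 181]
[4, 1, 3, 4, 4, 8]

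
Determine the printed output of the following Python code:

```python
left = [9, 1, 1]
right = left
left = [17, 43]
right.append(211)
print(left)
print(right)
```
[17, 43]
[9, 1, 1, 211]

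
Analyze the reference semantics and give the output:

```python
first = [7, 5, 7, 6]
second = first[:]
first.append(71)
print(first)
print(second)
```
[7, 5, 7, 6, 71]
[7, 5, 7, 6]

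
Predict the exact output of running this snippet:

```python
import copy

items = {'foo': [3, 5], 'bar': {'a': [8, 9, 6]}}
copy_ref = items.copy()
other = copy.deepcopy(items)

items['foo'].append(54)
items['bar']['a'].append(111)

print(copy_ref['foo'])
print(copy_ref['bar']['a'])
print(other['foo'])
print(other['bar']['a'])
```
[3, 5, 54]
[8, 9, 6, 111]
[3, 5]
[8, 9, 6]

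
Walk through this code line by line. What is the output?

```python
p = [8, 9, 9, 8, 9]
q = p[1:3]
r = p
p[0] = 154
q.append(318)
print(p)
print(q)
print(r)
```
[154, 9, 9, 8, 9]
[9, 9, 318]
[154, 9, 9, 8, 9]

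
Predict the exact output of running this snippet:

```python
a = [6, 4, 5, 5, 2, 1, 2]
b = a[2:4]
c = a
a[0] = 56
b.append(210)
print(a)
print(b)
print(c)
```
[56, 4, 5, 5, 2, 1, 2]
[5, 5, 210]
[56, 4, 5, 5, 2, 1, 2]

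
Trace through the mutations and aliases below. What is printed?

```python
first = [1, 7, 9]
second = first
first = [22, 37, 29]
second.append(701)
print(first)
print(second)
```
[22, 37, 29]
[1, 7, 9, 701]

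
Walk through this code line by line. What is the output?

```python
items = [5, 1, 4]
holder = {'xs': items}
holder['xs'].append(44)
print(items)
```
[5, 1, 4, 44]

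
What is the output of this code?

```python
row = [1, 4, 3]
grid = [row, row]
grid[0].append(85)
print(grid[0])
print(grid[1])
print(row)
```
[1, 4, 3, 85]
[1, 4, 3, 85]
[1, 4, 3, 85]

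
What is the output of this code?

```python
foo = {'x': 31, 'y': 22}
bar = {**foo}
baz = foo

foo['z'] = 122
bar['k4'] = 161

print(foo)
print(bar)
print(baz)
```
{'x': 31, 'y': 22, 'z': 122}
{'x': 31, 'y': 22, 'k4': 161}
{'x': 31, 'y': 22, 'z': 122}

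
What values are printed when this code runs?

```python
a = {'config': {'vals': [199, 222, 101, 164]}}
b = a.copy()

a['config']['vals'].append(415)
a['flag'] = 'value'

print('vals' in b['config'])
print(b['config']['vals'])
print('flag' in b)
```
True
[199, 222, 101, 164, 415]
False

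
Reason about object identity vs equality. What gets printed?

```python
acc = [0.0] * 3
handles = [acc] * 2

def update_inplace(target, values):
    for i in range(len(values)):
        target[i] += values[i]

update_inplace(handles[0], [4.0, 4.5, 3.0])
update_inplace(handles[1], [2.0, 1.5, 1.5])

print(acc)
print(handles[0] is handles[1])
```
[6.0, 6.0, 4.5]
True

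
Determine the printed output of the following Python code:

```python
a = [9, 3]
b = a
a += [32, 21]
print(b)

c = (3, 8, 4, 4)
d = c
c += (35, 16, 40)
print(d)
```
[9, 3, 32, 21]
(3, 8, 4, 4)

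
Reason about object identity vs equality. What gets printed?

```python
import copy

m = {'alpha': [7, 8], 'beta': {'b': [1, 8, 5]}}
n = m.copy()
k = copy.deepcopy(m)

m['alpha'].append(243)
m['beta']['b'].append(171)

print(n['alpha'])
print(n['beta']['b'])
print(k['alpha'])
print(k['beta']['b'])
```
[7, 8, 243]
[1, 8, 5, 171]
[7, 8]
[1, 8, 5]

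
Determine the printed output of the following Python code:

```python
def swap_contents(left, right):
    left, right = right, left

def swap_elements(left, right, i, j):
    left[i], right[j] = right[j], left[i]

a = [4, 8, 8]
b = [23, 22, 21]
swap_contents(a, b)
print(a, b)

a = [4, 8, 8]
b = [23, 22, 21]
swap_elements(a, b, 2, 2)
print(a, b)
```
[4, 8, 8] [23, 22, 21]
[4, 8, 21] [23, 22, 8]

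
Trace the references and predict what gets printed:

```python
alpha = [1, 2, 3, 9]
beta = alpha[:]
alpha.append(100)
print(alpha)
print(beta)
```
[1, 2, 3, 9, 100]
[1, 2, 3, 9]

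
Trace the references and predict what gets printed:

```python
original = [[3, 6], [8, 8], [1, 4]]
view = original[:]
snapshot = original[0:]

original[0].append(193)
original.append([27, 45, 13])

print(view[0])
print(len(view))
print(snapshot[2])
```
[3, 6, 193]
3
[1, 4]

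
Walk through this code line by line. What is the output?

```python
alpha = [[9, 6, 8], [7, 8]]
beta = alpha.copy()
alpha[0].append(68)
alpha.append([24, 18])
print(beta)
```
[[9, 6, 8, 68], [7, 8]]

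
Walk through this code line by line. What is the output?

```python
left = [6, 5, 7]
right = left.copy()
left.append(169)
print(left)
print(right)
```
[6, 5, 7, 169]
[6, 5, 7]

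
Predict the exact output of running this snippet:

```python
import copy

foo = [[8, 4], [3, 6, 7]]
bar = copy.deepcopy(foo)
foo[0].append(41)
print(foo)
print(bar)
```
[[8, 4, 41], [3, 6, 7]]
[[8, 4], [3, 6, 7]]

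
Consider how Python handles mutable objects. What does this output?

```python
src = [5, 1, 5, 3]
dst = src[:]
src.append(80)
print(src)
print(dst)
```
[5, 1, 5, 3, 80]
[5, 1, 5, 3]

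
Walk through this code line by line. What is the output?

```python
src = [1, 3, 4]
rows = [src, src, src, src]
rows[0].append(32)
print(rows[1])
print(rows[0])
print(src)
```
[1, 3, 4, 32]
[1, 3, 4, 32]
[1, 3, 4, 32]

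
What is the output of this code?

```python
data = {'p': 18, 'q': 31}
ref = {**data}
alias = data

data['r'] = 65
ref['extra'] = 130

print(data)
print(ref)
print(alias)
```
{'p': 18, 'q': 31, 'r': 65}
{'p': 18, 'q': 31, 'extra': 130}
{'p': 18, 'q': 31, 'r': 65}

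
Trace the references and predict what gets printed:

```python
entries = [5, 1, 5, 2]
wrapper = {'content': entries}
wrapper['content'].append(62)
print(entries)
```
[5, 1, 5, 2, 62]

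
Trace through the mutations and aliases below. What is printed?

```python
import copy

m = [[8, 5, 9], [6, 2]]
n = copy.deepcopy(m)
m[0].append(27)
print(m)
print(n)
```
[[8, 5, 9, 27], [6, 2]]
[[8, 5, 9], [6, 2]]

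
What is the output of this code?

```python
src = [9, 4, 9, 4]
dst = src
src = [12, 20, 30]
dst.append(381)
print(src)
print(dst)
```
[12, 20, 30]
[9, 4, 9, 4, 381]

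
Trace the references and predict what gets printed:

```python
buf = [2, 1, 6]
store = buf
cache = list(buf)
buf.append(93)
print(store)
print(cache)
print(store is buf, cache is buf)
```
[2, 1, 6, 93]
[2, 1, 6]
True False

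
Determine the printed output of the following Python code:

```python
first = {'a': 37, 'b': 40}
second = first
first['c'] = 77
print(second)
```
{'a': 37, 'b': 40, 'c': 77}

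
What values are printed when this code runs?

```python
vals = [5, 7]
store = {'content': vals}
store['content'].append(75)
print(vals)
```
[5, 7, 75]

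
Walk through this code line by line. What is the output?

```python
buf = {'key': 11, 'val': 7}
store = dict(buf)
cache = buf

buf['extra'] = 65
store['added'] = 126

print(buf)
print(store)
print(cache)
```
{'key': 11, 'val': 7, 'extra': 65}
{'key': 11, 'val': 7, 'added': 126}
{'key': 11, 'val': 7, 'extra': 65}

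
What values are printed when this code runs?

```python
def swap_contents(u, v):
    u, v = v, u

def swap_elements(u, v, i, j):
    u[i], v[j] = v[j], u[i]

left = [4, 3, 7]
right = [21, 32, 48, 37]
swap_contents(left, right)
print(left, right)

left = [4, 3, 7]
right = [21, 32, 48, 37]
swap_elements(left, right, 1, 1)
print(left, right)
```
[4, 3, 7] [21, 32, 48, 37]
[4, 32, 7] [21, 3, 48, 37]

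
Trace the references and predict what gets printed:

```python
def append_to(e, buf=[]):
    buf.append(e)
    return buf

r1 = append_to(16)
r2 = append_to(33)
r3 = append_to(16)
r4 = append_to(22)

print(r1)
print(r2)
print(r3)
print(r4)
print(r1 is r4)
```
[16, 33, 16, 22]
[16, 33, 16, 22]
[16, 33, 16, 22]
[16, 33, 16, 22]
True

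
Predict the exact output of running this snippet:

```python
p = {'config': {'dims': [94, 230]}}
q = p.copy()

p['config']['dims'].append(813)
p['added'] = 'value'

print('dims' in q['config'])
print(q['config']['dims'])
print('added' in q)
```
True
[94, 230, 813]
False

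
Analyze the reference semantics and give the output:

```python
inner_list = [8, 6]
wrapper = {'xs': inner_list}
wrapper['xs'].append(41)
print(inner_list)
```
[8, 6, 41]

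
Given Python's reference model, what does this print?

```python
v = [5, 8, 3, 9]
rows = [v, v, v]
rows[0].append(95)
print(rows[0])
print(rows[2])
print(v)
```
[5, 8, 3, 9, 95]
[5, 8, 3, 9, 95]
[5, 8, 3, 9, 95]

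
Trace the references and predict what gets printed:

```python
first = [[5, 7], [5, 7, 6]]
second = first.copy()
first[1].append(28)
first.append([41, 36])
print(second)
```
[[5, 7], [5, 7, 6, 28]]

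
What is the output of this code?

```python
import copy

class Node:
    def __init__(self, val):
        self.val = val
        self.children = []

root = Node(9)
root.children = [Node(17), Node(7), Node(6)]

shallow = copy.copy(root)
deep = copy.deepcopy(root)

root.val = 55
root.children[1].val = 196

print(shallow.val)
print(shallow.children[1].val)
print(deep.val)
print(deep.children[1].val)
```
9
196
9
7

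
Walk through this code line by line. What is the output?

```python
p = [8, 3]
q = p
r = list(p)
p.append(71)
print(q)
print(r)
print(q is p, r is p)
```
[8, 3, 71]
[8, 3]
True False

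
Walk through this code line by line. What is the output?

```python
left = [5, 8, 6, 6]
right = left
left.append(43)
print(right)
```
[5, 8, 6, 6, 43]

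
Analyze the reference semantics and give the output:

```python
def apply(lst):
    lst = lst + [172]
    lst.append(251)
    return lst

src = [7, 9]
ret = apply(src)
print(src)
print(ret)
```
[7, 9]
[7, 9, 172, 251]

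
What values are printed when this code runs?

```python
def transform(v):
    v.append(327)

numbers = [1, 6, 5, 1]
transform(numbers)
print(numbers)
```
[1, 6, 5, 1, 327]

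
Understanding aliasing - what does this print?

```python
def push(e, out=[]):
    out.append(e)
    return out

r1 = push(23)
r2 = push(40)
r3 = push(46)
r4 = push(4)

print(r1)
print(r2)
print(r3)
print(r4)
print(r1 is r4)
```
[23, 40, 46, 4]
[23, 40, 46, 4]
[23, 40, 46, 4]
[23, 40, 46, 4]
True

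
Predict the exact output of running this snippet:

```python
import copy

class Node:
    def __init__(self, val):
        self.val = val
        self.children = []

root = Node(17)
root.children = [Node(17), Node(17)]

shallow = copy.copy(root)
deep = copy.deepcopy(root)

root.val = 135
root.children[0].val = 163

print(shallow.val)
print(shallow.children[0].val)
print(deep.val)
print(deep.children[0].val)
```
17
163
17
17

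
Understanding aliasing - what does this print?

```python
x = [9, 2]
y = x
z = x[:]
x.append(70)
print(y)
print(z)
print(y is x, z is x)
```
[9, 2, 70]
[9, 2]
True False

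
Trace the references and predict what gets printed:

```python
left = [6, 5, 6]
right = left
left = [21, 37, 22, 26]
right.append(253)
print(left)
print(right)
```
[21, 37, 22, 26]
[6, 5, 6, 253]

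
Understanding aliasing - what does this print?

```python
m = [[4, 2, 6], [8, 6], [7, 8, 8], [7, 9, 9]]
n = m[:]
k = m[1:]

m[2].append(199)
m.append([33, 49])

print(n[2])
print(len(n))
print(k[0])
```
[7, 8, 8, 199]
4
[8, 6]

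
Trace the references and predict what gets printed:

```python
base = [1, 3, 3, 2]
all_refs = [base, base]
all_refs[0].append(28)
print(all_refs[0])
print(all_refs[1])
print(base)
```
[1, 3, 3, 2, 28]
[1, 3, 3, 2, 28]
[1, 3, 3, 2, 28]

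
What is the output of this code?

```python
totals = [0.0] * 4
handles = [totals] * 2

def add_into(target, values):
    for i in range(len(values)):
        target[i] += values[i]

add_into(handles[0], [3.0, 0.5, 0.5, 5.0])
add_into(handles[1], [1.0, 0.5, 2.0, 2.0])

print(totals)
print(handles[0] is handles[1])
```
[4.0, 1.0, 2.5, 7.0]
True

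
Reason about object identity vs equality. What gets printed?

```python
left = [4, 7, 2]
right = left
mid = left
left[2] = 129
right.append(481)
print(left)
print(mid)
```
[4, 7, 129, 481]
[4, 7, 129, 481]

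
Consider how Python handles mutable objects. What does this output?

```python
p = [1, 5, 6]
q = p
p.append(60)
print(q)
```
[1, 5, 6, 60]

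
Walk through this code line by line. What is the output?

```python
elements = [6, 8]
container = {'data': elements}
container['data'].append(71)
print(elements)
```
[6, 8, 71]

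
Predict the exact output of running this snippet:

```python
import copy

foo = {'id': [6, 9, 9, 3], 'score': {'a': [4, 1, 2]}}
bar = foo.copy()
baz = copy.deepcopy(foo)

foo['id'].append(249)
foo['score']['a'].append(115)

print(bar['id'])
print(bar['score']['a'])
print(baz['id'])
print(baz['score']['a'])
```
[6, 9, 9, 3, 249]
[4, 1, 2, 115]
[6, 9, 9, 3]
[4, 1, 2]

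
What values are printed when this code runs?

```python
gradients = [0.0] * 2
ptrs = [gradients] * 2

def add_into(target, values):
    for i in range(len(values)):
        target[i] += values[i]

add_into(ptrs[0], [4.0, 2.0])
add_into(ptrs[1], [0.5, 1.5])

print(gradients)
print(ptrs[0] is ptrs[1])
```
[4.5, 3.5]
True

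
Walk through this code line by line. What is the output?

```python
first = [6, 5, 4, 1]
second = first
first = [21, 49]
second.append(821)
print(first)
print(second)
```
[21, 49]
[6, 5, 4, 1, 821]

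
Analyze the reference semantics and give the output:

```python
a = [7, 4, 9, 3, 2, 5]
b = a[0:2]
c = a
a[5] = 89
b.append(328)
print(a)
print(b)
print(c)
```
[7, 4, 9, 3, 2, 89]
[7, 4, 328]
[7, 4, 9, 3, 2, 89]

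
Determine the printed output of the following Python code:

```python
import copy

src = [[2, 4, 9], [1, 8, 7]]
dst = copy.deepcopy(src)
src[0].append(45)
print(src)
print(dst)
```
[[2, 4, 9, 45], [1, 8, 7]]
[[2, 4, 9], [1, 8, 7]]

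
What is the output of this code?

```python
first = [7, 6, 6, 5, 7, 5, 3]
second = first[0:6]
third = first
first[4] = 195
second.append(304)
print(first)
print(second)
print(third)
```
[7, 6, 6, 5, 195, 5, 3]
[7, 6, 6, 5, 7, 5, 304]
[7, 6, 6, 5, 195, 5, 3]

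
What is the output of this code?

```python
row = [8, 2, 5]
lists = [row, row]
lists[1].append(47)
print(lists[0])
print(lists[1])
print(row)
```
[8, 2, 5, 47]
[8, 2, 5, 47]
[8, 2, 5, 47]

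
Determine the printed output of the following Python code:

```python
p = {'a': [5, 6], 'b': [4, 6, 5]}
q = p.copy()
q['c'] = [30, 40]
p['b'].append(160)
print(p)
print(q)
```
{'a': [5, 6], 'b': [4, 6, 5, 160]}
{'a': [5, 6], 'b': [4, 6, 5, 160], 'c': [30, 40]}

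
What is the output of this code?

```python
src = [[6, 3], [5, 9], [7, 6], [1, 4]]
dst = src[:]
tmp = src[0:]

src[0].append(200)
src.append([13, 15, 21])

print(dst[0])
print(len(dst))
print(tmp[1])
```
[6, 3, 200]
4
[5, 9]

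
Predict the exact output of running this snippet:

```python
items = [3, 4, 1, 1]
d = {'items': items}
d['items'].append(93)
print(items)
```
[3, 4, 1, 1, 93]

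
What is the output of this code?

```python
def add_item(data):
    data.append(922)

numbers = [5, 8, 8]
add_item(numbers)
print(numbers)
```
[5, 8, 8, 922]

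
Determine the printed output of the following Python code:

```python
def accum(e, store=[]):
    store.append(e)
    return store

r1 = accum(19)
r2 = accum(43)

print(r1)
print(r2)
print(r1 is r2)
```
[19, 43]
[19, 43]
True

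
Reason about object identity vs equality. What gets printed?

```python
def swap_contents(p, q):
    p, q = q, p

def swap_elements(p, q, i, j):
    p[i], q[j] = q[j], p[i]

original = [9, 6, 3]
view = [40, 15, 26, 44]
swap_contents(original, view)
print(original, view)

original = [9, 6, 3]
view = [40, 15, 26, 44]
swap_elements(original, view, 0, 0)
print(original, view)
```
[9, 6, 3] [40, 15, 26, 44]
[40, 6, 3] [9, 15, 26, 44]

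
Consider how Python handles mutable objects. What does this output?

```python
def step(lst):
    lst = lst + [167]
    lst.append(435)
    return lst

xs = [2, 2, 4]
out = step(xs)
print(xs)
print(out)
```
[2, 2, 4]
[2, 2, 4, 167, 435]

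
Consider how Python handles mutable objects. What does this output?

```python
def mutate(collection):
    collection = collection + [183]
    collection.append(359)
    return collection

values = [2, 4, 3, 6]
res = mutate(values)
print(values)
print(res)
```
[2, 4, 3, 6]
[2, 4, 3, 6, 183, 359]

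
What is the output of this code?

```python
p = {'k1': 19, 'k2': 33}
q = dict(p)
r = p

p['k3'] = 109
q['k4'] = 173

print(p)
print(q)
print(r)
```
{'k1': 19, 'k2': 33, 'k3': 109}
{'k1': 19, 'k2': 33, 'k4': 173}
{'k1': 19, 'k2': 33, 'k3': 109}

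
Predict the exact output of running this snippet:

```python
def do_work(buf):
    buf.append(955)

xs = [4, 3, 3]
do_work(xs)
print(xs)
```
[4, 3, 3, 955]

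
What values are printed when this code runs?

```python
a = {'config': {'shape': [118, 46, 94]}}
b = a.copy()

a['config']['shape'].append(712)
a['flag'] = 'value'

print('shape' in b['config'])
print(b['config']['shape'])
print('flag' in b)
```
True
[118, 46, 94, 712]
False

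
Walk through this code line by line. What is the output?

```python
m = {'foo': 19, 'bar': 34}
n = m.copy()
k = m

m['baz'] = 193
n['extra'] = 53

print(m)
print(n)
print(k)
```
{'foo': 19, 'bar': 34, 'baz': 193}
{'foo': 19, 'bar': 34, 'extra': 53}
{'foo': 19, 'bar': 34, 'baz': 193}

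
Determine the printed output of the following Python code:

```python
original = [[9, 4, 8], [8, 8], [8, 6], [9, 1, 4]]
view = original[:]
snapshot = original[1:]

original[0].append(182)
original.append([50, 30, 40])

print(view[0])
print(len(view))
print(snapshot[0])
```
[9, 4, 8, 182]
4
[8, 8]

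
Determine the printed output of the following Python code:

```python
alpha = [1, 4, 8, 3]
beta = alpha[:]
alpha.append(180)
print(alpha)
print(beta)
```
[1, 4, 8, 3, 180]
[1, 4, 8, 3]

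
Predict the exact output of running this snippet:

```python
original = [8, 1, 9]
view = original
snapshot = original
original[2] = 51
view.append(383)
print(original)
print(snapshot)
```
[8, 1, 51, 383]
[8, 1, 51, 383]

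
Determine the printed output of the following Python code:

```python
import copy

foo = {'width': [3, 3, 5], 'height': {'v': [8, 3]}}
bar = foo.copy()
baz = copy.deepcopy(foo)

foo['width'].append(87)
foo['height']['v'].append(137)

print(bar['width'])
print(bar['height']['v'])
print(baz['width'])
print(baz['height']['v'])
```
[3, 3, 5, 87]
[8, 3, 137]
[3, 3, 5]
[8, 3]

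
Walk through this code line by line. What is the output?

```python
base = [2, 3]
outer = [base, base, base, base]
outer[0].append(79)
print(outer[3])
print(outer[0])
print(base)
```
[2, 3, 79]
[2, 3, 79]
[2, 3, 79]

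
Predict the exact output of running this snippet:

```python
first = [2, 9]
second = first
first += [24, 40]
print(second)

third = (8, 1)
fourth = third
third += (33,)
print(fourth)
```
[2, 9, 24, 40]
(8, 1)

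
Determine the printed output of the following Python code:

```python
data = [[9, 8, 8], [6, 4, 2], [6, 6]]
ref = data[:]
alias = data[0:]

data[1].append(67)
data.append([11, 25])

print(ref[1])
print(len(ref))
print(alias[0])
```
[6, 4, 2, 67]
3
[9, 8, 8]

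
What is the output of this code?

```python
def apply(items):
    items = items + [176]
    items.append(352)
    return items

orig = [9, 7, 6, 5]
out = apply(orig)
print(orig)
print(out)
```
[9, 7, 6, 5]
[9, 7, 6, 5, 176, 352]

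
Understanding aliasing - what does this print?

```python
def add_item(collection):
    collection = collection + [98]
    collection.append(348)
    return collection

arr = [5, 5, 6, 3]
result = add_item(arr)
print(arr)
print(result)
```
[5, 5, 6, 3]
[5, 5, 6, 3, 98, 348]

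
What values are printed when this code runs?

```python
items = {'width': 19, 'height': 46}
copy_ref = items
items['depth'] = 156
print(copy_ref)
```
{'width': 19, 'height': 46, 'depth': 156}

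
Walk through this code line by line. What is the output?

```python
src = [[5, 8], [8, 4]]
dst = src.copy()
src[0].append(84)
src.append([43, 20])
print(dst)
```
[[5, 8, 84], [8, 4]]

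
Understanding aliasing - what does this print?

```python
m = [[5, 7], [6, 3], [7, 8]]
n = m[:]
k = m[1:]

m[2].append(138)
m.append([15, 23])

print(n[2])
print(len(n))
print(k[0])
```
[7, 8, 138]
3
[6, 3]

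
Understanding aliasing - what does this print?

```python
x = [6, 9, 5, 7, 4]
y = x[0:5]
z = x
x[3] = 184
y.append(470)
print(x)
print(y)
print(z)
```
[6, 9, 5, 184, 4]
[6, 9, 5, 7, 4, 470]
[6, 9, 5, 184, 4]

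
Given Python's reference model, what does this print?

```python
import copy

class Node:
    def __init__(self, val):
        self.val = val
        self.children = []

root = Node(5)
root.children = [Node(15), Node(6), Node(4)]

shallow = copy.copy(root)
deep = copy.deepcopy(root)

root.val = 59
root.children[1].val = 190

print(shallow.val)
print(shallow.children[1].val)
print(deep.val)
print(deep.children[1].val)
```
5
190
5
6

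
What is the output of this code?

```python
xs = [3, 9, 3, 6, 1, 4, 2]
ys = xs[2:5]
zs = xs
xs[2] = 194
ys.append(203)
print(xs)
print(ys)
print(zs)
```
[3, 9, 194, 6, 1, 4, 2]
[3, 6, 1, 203]
[3, 9, 194, 6, 1, 4, 2]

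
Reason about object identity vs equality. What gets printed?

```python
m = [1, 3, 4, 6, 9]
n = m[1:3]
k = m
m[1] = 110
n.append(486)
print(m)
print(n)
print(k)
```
[1, 110, 4, 6, 9]
[3, 4, 486]
[1, 110, 4, 6, 9]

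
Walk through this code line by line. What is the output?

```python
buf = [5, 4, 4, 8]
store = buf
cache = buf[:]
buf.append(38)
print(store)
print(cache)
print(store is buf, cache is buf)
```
[5, 4, 4, 8, 38]
[5, 4, 4, 8]
True False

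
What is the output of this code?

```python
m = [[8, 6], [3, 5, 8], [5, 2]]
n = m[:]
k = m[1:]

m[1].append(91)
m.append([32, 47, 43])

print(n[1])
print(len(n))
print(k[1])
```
[3, 5, 8, 91]
3
[5, 2]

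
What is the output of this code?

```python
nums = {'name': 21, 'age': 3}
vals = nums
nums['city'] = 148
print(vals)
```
{'name': 21, 'age': 3, 'city': 148}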